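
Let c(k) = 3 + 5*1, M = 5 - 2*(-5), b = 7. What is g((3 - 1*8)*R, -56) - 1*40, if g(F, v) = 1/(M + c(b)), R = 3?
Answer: -919/23 ≈ -39.957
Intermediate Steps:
M = 15 (M = 5 + 10 = 15)
c(k) = 8 (c(k) = 3 + 5 = 8)
g(F, v) = 1/23 (g(F, v) = 1/(15 + 8) = 1/23)
g((3 - 1*8)*R, -56) - 1*40 = 1/23 - 1*40 = 1/23 - 40 = -919/23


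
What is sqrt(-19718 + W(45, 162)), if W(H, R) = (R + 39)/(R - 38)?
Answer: I*sqrt(75789761)/62 ≈ 140.42*I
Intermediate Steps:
W(H, R) = (39 + R)/(-38 + R)
sqrt(-19718 + W(45, 162)) = sqrt(-19718 + (39 + 162)/(-38 + 162)) = sqrt(-19718 + 201/124) = sqrt(-2444831/124) = I*sqrt(75789761)/62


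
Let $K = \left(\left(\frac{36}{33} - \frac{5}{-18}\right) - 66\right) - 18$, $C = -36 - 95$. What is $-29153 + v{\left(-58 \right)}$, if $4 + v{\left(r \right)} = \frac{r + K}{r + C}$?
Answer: $- \frac{1091085409}{37422} \approx -29156.0$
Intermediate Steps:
$C = -131$ ($C = -36 - 95 = -131$)
$K = - \frac{16361}{198}$ ($K = \left(\left(36 \cdot \frac{1}{33} - - \frac{5}{18}\right) - 66\right) - 18 = \left(\left(\frac{12}{11} + \frac{5}{18}\right) - 66\right) - 18 = \left(\frac{271}{198} - 66\right) - 18 = - \frac{12797}{198} - 18 = - \frac{16361}{198} \approx -82.631$)
$v{\left(r \right)} = -4 + \frac{- \frac{16361}{198} + r}{-131 + r}$ ($v{\left(r \right)} = -4 + \frac{r - \frac{16361}{198}}{r - 131} = -4 + \frac{- \frac{16361}{198} + r}{-131 + r}$)
$-29153 + v{\left(-58 \right)} = -29153 + \frac{87391 - -34452}{198 \left(-131 - 58\right)} = -29153 + \frac{87391 + 34452}{198 \left(-189\right)} = -29153 + \frac{1}{198} \left(- \frac{1}{189}\right) 121843 = -29153 - \frac{121843}{37422} = - \frac{1091085409}{37422}$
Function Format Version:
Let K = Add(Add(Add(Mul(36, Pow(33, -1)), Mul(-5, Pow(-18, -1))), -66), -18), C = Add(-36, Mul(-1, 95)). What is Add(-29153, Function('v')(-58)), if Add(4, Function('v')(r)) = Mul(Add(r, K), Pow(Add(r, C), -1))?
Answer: Rational(-1091085409, 37422) ≈ -29156.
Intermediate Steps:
C = -131 (C = Add(-36, -95) = -131)
K = Rational(-16361, 198) (K = Add(Add(Add(Mul(36, Rational(1, 33)), Mul(-5, Rational(-1, 18))), -66), -18) = Add(Add(Add(Rational(12, 11), Rational(5, 18)), -66), -18) = Add(Add(Rational(271, 198), -66), -18) = Add(Rational(-12797, 198), -18) = Rational(-16361, 198) ≈ -82.631)
Function('v')(r) = Add(-4, Mul(Pow(Add(-131, r), -1), Add(Rational(-16361, 198), r))) (Function('v')(r) = Add(-4, Mul(Add(r, Rational(-16361, 198)), Pow(Add(r, -131), -1))) = Add(-4, Mul(Add(Rational(-16361, 198), r), Pow(Add(-131, r), -1))) = Add(-4, Mul(Pow(Add(-131, r), -1), Add(Rational(-16361, 198), r))))
Add(-29153, Function('v')(-58)) = Add(-29153, Mul(Rational(1, 198), Pow(Add(-131, -58), -1), Add(87391, Mul(-594, -58)))) = Add(-29153, Mul(Rational(1, 198), Pow(-189, -1), Add(87391, 34452))) = Add(-29153, Mul(Rational(1, 198), Rational(-1, 189), 121843)) = Add(-29153, Rational(-121843, 37422)) = Rational(-1091085409, 37422)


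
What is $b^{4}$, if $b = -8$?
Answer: $4096$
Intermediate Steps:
$b^{4} = \left(-8\right)^{4} = 4096$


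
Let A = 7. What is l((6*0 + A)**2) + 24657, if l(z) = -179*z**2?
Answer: -405122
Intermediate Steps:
l((6*0 + A)**2) + 24657 = -179*(6*0 + 7)**4 + 24657 = -179*(0 + 7)**4 + 24657 = -179*(7**2)**2 + 24657 = -179*49**2 + 24657 = -179*2401 + 24657 = -429779 + 24657 = -405122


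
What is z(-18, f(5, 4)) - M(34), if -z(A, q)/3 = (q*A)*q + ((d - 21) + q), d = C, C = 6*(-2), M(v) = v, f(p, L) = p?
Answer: 1400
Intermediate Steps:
C = -12
d = -12
z(A, q) = 99 - 3*q - 3*A*q² (z(A, q) = -3*((q*A)*q + ((-12 - 21) + q)) = -3*((A*q)*q + (-33 + q)) = -3*(A*q² + (-33 + q)) = -3*(-33 + q + A*q²) = 99 - 3*q - 3*A*q²)
z(-18, f(5, 4)) - M(34) = (99 - 3*5 - 3*(-18)*5²) - 1*34 = (99 - 15 - 3*(-18)*25) - 34 = (99 - 15 + 1350) - 34 = 1434 - 34 = 1400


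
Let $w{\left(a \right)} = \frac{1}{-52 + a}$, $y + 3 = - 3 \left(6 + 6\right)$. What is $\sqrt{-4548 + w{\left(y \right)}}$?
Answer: $\frac{i \sqrt{37662079}}{91} \approx 67.439 i$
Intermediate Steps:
$y = -39$ ($y = -3 - 3 \left(6 + 6\right) = -3 - 36 = -39$)
$\sqrt{-4548 + w{\left(y \right)}} = \sqrt{-4548 + \frac{1}{-52 - 39}} = \sqrt{-4548 + \frac{1}{-91}} = \sqrt{-4548 - \frac{1}{91}} = \sqrt{- \frac{413869}{91}} = \frac{i \sqrt{37662079}}{91}$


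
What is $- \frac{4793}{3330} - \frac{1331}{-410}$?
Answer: $\frac{24671}{13653} \approx 1.807$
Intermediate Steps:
$- \frac{4793}{3330} - \frac{1331}{-410} = \left(-4793\right) \frac{1}{3330} - - \frac{1331}{410} = - \frac{4793}{3330} + \frac{1331}{410} = \frac{24671}{13653}$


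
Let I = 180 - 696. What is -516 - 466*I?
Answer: 239940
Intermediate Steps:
I = -516
-516 - 466*I = -516 - 466*(-516) = -516 + 240456 = 239940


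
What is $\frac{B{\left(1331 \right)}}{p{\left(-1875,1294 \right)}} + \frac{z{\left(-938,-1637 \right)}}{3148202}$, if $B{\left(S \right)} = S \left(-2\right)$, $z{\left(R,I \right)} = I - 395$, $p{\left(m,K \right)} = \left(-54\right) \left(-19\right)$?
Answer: $- \frac{2095649639}{807513813} \approx -2.5952$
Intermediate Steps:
$p{\left(m,K \right)} = 1026$
$z{\left(R,I \right)} = -395 + I$
$B{\left(S \right)} = - 2 S$
$\frac{B{\left(1331 \right)}}{p{\left(-1875,1294 \right)}} + \frac{z{\left(-938,-1637 \right)}}{3148202} = \frac{\left(-2\right) 1331}{1026} + \frac{-395 - 1637}{3148202} = \left(-2662\right) \frac{1}{1026} - \frac{1016}{1574101} = - \frac{1331}{513} - \frac{1016}{1574101} = - \frac{2095649639}{807513813}$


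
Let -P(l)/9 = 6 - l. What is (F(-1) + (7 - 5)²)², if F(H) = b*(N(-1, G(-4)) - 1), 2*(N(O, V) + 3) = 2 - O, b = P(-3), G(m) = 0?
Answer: 170569/4 ≈ 42642.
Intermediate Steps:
P(l) = -54 + 9*l (P(l) = -9*(6 - l) = -54 + 9*l)
b = -81 (b = -54 + 9*(-3) = -54 - 27 = -81)
N(O, V) = -2 - O/2 (N(O, V) = -3 + (2 - O)/2 = -3 + (1 - O/2) = -2 - O/2)
F(H) = 405/2 (F(H) = -81*((-2 - ½*(-1)) - 1) = -81*((-2 + ½) - 1) = -81*(-3/2 - 1) = -81*(-5/2) = 405/2)
(F(-1) + (7 - 5)²)² = (405/2 + (7 - 5)²)² = (405/2 + 2²)² = (405/2 + 4)² = (413/2)² = 170569/4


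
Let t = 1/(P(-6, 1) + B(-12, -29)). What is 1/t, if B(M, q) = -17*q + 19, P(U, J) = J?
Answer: 513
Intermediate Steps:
B(M, q) = 19 - 17*q
t = 1/513 (t = 1/(1 + (19 - 17*(-29))) = 1/(1 + (19 + 493)) = 1/(1 + 512) = 1/513 ≈ 0.0019493)
1/t = 1/(1/513) = 513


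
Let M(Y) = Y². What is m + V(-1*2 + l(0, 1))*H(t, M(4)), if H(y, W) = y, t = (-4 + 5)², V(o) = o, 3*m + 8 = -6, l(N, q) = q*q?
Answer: -17/3 ≈ -5.6667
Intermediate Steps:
l(N, q) = q²
m = -14/3 (m = -8/3 + (⅓)*(-6) = -8/3 - 2 = -14/3 ≈ -4.6667)
t = 1 (t = 1² = 1)
m + V(-1*2 + l(0, 1))*H(t, M(4)) = -14/3 + (-1*2 + 1²)*1 = -14/3 + (-2 + 1)*1 = -14/3 - 1*1 = -14/3 - 1 = -17/3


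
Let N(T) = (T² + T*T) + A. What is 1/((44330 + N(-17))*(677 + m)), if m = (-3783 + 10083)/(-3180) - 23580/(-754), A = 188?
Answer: 19981/636413782512 ≈ 3.1396e-8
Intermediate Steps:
N(T) = 188 + 2*T² (N(T) = (T² + T*T) + 188 = (T² + T²) + 188 = 2*T² + 188 = 188 + 2*T²)
m = 585285/19981 (m = 6300*(-1/3180) - 23580*(-1/754) = -105/53 + 11790/377 = 585285/19981 ≈ 29.292)
1/((44330 + N(-17))*(677 + m)) = 1/((44330 + (188 + 2*(-17)²))*(677 + 585285/19981)) = 1/((44330 + (188 + 2*289))*(14112422/19981)) = 1/((44330 + (188 + 578))*(14112422/19981)) = 1/((44330 + 766)*(14112422/19981)) = 1/(45096*(14112422/19981)) = 1/(636413782512/19981) = 19981/636413782512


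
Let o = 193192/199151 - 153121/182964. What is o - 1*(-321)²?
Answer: -3754547830117307/36437463564 ≈ -1.0304e+5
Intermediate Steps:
o = 4852980817/36437463564 (o = 193192*(1/199151) - 153121*1/182964 = 193192/199151 - 153121/182964 = 4852980817/36437463564 ≈ 0.13319)
o - 1*(-321)² = 4852980817/36437463564 - 1*(-321)² = 4852980817/36437463564 - 1*103041 = 4852980817/36437463564 - 103041 = -3754547830117307/36437463564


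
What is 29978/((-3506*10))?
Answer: -14989/17530 ≈ -0.85505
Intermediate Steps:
29978/((-3506*10)) = 29978/(-35060) = 29978*(-1/35060) = -14989/17530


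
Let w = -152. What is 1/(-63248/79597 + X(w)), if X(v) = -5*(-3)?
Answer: 79597/1130707 ≈ 0.070396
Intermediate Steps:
X(v) = 15
1/(-63248/79597 + X(w)) = 1/(-63248/79597 + 15) = 1/(1130707/79597) = 79597/1130707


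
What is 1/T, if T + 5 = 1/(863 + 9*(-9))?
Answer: -782/3909 ≈ -0.20005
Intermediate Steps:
T = -3909/782 (T = -5 + 1/(863 + 9*(-9)) = -5 + 1/(863 - 81) = -5 + 1/782 = -3909/782 ≈ -4.9987)
1/T = 1/(-3909/782) = -782/3909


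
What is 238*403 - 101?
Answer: 95813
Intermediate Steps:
238*403 - 101 = 95914 - 101 = 95813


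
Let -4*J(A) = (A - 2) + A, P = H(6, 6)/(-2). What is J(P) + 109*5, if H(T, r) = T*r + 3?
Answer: 2221/4 ≈ 555.25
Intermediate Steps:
H(T, r) = 3 + T*r
P = -39/2 (P = (3 + 6*6)/(-2) = (3 + 36)*(-½) = 39*(-½) = -39/2 ≈ -19.500)
J(A) = ½ - A/2 (J(A) = -((A - 2) + A)/4 = -((-2 + A) + A)/4 = -(-2 + 2*A)/4 = ½ - A/2)
J(P) + 109*5 = (½ - ½*(-39/2)) + 109*5 = (½ + 39/4) + 545 = 41/4 + 545 = 2221/4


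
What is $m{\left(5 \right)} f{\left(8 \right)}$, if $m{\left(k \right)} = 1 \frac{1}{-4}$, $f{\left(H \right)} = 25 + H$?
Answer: $- \frac{33}{4} \approx -8.25$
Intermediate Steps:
$m{\left(k \right)} = - \frac{1}{4}$ ($m{\left(k \right)} = 1 \left(- \frac{1}{4}\right) = - \frac{1}{4}$)
$m{\left(5 \right)} f{\left(8 \right)} = - \frac{25 + 8}{4} = \left(- \frac{1}{4}\right) 33 = - \frac{33}{4}$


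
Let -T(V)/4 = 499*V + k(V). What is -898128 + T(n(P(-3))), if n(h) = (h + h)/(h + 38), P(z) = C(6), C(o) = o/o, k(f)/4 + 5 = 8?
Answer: -35032856/39 ≈ -8.9828e+5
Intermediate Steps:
k(f) = 12 (k(f) = -20 + 4*8 = -20 + 32 = 12)
C(o) = 1
P(z) = 1
n(h) = 2*h/(38 + h) (n(h) = (2*h)/(38 + h) = 2*h/(38 + h))
T(V) = -48 - 1996*V (T(V) = -4*(499*V + 12) = -4*(12 + 499*V) = -48 - 1996*V)
-898128 + T(n(P(-3))) = -898128 + (-48 - 3992/(38 + 1)) = -898128 + (-48 - 3992/39) = -898128 - 5864/39 = -35032856/39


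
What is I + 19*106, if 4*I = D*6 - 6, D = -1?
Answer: 2011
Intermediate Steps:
I = -3 (I = (-1*6 - 6)/4 = (-6 - 6)/4 = (1/4)*(-12) = -3)
I + 19*106 = -3 + 19*106 = -3 + 2014 = 2011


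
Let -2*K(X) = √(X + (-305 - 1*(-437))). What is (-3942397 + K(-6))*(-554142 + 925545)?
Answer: -1464218072991 - 1114209*√14/2 ≈ -1.4642e+12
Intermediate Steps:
K(X) = -√(132 + X)/2 (K(X) = -√(X + (-305 - 1*(-437)))/2 = -√(X + (-305 + 437))/2 = -√(X + 132)/2 = -√(132 + X)/2)
(-3942397 + K(-6))*(-554142 + 925545) = (-3942397 - √(132 - 6)/2)*(-554142 + 925545) = (-3942397 - 3*√14/2)*371403 = -1464218072991 - 1114209*√14/2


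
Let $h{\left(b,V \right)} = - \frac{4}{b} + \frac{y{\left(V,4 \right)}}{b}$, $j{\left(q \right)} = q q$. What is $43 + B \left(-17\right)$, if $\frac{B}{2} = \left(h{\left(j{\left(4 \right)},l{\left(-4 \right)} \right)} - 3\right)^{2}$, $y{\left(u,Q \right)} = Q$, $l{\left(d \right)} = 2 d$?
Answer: $-263$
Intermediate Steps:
$j{\left(q \right)} = q^{2}$
$h{\left(b,V \right)} = 0$ ($h{\left(b,V \right)} = - \frac{4}{b} + \frac{4}{b} = 0$)
$B = 18$ ($B = 2 \left(0 - 3\right)^{2} = 2 \left(-3\right)^{2} = 2 \cdot 9 = 18$)
$43 + B \left(-17\right) = 43 + 18 \left(-17\right) = 43 - 306 = -263$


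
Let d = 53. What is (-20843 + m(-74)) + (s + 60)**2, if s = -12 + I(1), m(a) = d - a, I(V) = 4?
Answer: -18012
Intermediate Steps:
m(a) = 53 - a
s = -8 (s = -12 + 4 = -8)
(-20843 + m(-74)) + (s + 60)**2 = (-20843 + (53 - 1*(-74))) + (-8 + 60)**2 = (-20843 + (53 + 74)) + 52**2 = (-20843 + 127) + 2704 = -20716 + 2704 = -18012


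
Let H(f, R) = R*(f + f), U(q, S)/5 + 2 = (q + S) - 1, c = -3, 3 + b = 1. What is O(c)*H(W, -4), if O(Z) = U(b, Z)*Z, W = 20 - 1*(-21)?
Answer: -39360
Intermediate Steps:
b = -2 (b = -3 + 1 = -2)
W = 41 (W = 20 + 21 = 41)
U(q, S) = -15 + 5*S + 5*q (U(q, S) = -10 + 5*((q + S) - 1) = -10 + 5*((S + q) - 1) = -10 + 5*(-1 + S + q) = -10 + (-5 + 5*S + 5*q) = -15 + 5*S + 5*q)
H(f, R) = 2*R*f (H(f, R) = R*(2*f) = 2*R*f)
O(Z) = Z*(-25 + 5*Z) (O(Z) = (-15 + 5*Z + 5*(-2))*Z = (-15 + 5*Z - 10)*Z = (-25 + 5*Z)*Z = Z*(-25 + 5*Z))
O(c)*H(W, -4) = (5*(-3)*(-5 - 3))*(2*(-4)*41) = (5*(-3)*(-8))*(-328) = 120*(-328) = -39360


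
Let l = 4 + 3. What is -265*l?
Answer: -1855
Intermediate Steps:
l = 7
-265*l = -265*7 = -1855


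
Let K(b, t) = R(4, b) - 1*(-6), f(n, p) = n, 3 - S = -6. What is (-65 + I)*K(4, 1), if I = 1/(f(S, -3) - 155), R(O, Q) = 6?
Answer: -56946/73 ≈ -780.08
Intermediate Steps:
S = 9 (S = 3 - 1*(-6) = 3 + 6 = 9)
I = -1/146 (I = 1/(9 - 155) = 1/(-146) = -1/146 ≈ -0.0068493)
K(b, t) = 12 (K(b, t) = 6 - 1*(-6) = 6 + 6 = 12)
(-65 + I)*K(4, 1) = (-65 - 1/146)*12 = -9491/146*12 = -56946/73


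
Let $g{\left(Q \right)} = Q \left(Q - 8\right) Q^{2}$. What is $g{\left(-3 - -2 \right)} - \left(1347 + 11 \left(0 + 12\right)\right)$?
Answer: $-1470$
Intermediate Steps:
$g{\left(Q \right)} = Q^{3} \left(-8 + Q\right)$ ($g{\left(Q \right)} = Q \left(-8 + Q\right) Q^{2} = Q^{3} \left(-8 + Q\right)$)
$g{\left(-3 - -2 \right)} - \left(1347 + 11 \left(0 + 12\right)\right) = \left(-3 - -2\right)^{3} \left(-8 - 1\right) - \left(1347 + 11 \left(0 + 12\right)\right) = \left(-3 + 2\right)^{3} \left(-8 + \left(-3 + 2\right)\right) - 1479 = \left(-1\right)^{3} \left(-8 - 1\right) - 1479 = \left(-1\right) \left(-9\right) - 1479 = 9 - 1479 = -1470$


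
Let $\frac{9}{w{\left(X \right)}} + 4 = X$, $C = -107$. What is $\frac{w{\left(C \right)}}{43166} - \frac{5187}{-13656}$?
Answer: $\frac{1380722431}{3635095192} \approx 0.37983$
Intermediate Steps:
$w{\left(X \right)} = \frac{9}{-4 + X}$
$\frac{w{\left(C \right)}}{43166} - \frac{5187}{-13656} = \frac{9 \frac{1}{-4 - 107}}{43166} - \frac{5187}{-13656} = \frac{9}{-111} \cdot \frac{1}{43166} - - \frac{1729}{4552} = 9 \left(- \frac{1}{111}\right) \frac{1}{43166} + \frac{1729}{4552} = \left(- \frac{3}{37}\right) \frac{1}{43166} + \frac{1729}{4552} = - \frac{3}{1597142} + \frac{1729}{4552} = \frac{1380722431}{3635095192}$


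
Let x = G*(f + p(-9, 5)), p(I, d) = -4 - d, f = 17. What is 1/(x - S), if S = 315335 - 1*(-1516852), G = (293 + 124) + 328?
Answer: -1/1826227 ≈ -5.4758e-7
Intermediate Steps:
G = 745 (G = 417 + 328 = 745)
S = 1832187 (S = 315335 + 1516852 = 1832187)
x = 5960 (x = 745*(17 + (-4 - 1*5)) = 745*(17 + (-4 - 5)) = 745*(17 - 9) = 745*8 = 5960)
1/(x - S) = 1/(5960 - 1*1832187) = 1/(5960 - 1832187) = 1/(-1826227) = -1/1826227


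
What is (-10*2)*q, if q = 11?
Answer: -220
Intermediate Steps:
(-10*2)*q = -10*2*11 = -20*11 = -220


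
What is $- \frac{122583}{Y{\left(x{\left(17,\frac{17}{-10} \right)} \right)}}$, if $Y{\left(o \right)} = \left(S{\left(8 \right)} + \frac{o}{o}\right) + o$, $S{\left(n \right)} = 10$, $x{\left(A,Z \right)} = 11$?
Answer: $- \frac{122583}{22} \approx -5572.0$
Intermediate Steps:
$Y{\left(o \right)} = 11 + o$ ($Y{\left(o \right)} = \left(10 + \frac{o}{o}\right) + o = \left(10 + 1\right) + o = 11 + o$)
$- \frac{122583}{Y{\left(x{\left(17,\frac{17}{-10} \right)} \right)}} = - \frac{122583}{11 + 11} = - \frac{122583}{22}$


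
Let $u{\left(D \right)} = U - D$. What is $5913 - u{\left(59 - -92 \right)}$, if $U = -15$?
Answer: $6079$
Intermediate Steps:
$u{\left(D \right)} = -15 - D$
$5913 - u{\left(59 - -92 \right)} = 5913 - \left(-15 - \left(59 - -92\right)\right) = 5913 - \left(-15 - \left(59 + 92\right)\right) = 5913 - \left(-15 - 151\right) = 5913 - -166 = 5913 + 166 = 6079$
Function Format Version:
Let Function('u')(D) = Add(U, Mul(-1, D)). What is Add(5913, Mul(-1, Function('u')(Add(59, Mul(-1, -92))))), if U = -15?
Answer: 6079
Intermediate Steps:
Function('u')(D) = Add(-15, Mul(-1, D))
Add(5913, Mul(-1, Function('u')(Add(59, Mul(-1, -92))))) = Add(5913, Mul(-1, Add(-15, Mul(-1, Add(59, Mul(-1, -92)))))) = Add(5913, Mul(-1, Add(-15, Mul(-1, Add(59, 92))))) = Add(5913, Mul(-1, Add(-15, Mul(-1, 151)))) = Add(5913, Mul(-1, Add(-15, -151))) = Add(5913, Mul(-1, -166)) = Add(5913, 166) = 6079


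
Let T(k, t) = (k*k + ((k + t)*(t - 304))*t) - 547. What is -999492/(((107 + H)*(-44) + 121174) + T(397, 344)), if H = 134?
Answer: -5811/60836 ≈ -0.095519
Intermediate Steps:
T(k, t) = -547 + k² + t*(-304 + t)*(k + t) (T(k, t) = (k² + ((k + t)*(-304 + t))*t) - 547 = (k² + ((-304 + t)*(k + t))*t) - 547 = (k² + t*(-304 + t)*(k + t)) - 547 = -547 + k² + t*(-304 + t)*(k + t))
-999492/(((107 + H)*(-44) + 121174) + T(397, 344)) = -999492/(((107 + 134)*(-44) + 121174) + (-547 + 397² + 344³ - 304*344² + 397*344² - 304*397*344)) = -999492/((241*(-44) + 121174) + (-547 + 157609 + 40707584 - 304*118336 + 397*118336 - 41516672)) = -999492/((-10604 + 121174) + (-547 + 157609 + 40707584 - 35974144 + 46979392 - 41516672)) = -999492/(110570 + 10353222) = -999492/10463792 = -999492*1/10463792 = -5811/60836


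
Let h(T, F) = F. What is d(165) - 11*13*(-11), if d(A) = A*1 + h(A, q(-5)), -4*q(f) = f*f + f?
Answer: 1733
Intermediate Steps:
q(f) = -f/4 - f**2/4 (q(f) = -(f*f + f)/4 = -(f**2 + f)/4 = -(f + f**2)/4 = -f/4 - f**2/4)
d(A) = -5 + A (d(A) = A*1 - 1/4*(-5)*(1 - 5) = A - 1/4*(-5)*(-4) = A - 5 = -5 + A)
d(165) - 11*13*(-11) = (-5 + 165) - 11*13*(-11) = 160 - 143*(-11) = 160 + 1573 = 1733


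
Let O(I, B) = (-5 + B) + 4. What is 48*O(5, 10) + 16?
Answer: 448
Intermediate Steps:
O(I, B) = -1 + B
48*O(5, 10) + 16 = 48*(-1 + 10) + 16 = 48*9 + 16 = 432 + 16 = 448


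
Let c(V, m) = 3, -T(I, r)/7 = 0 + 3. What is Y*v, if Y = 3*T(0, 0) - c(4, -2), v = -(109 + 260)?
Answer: 24354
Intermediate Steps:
T(I, r) = -21 (T(I, r) = -7*(0 + 3) = -7*3 = -21)
v = -369 (v = -1*369 = -369)
Y = -66 (Y = 3*(-21) - 1*3 = -63 - 3 = -66)
Y*v = -66*(-369) = 24354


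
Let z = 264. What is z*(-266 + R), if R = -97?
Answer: -95832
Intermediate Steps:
z*(-266 + R) = 264*(-266 - 97) = 264*(-363) = -95832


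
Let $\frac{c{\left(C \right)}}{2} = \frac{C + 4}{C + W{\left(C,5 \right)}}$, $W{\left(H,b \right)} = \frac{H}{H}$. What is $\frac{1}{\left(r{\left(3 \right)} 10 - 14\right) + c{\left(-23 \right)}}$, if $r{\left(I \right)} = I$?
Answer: $\frac{11}{195} \approx 0.05641$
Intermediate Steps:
$W{\left(H,b \right)} = 1$
$c{\left(C \right)} = \frac{2 \left(4 + C\right)}{1 + C}$ ($c{\left(C \right)} = 2 \frac{C + 4}{C + 1} = 2 \frac{4 + C}{1 + C} = \frac{2 \left(4 + C\right)}{1 + C}$)
$\frac{1}{\left(r{\left(3 \right)} 10 - 14\right) + c{\left(-23 \right)}} = \frac{1}{\left(3 \cdot 10 - 14\right) + \frac{2 \left(4 - 23\right)}{1 - 23}} = \frac{1}{\left(30 - 14\right) + 2 \frac{1}{-22} \left(-19\right)} = \frac{1}{16 + 2 \left(- \frac{1}{22}\right) \left(-19\right)} = \frac{1}{16 + \frac{19}{11}} = \frac{1}{\frac{195}{11}} = \frac{11}{195}$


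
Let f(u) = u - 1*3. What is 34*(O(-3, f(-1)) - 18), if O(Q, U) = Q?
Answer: -714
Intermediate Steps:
f(u) = -3 + u (f(u) = u - 3 = -3 + u)
34*(O(-3, f(-1)) - 18) = 34*(-3 - 18) = 34*(-21) = -714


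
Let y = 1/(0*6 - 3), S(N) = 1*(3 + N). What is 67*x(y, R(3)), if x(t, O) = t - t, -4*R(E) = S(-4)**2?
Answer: 0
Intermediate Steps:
S(N) = 3 + N
R(E) = -1/4 (R(E) = -(3 - 4)**2/4 = -1/4*(-1)**2 = -1/4*1 = -1/4)
y = -1/3 (y = 1/(0 - 3) = 1/(-3) = -1/3 ≈ -0.33333)
x(t, O) = 0
67*x(y, R(3)) = 67*0 = 0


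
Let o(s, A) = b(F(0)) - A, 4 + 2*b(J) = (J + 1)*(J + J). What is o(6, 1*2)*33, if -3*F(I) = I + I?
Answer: -132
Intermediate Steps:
F(I) = -2*I/3 (F(I) = -(I + I)/3 = -2*I/3)
b(J) = -2 + J*(1 + J) (b(J) = -2 + ((J + 1)*(J + J))/2 = -2 + ((1 + J)*(2*J))/2 = -2 + (2*J*(1 + J))/2 = -2 + J*(1 + J))
o(s, A) = -2 - A (o(s, A) = (-2 - 2/3*0 + (-2/3*0)**2) - A = (-2 + 0 + 0**2) - A = (-2 + 0 + 0) - A = -2 - A)
o(6, 1*2)*33 = (-2 - 2)*33 = -4*33 = -132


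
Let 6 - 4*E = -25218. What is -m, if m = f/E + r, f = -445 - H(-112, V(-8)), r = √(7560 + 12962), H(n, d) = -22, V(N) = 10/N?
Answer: 141/2102 - √20522 ≈ -143.19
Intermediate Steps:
E = 6306 (E = 3/2 - ¼*(-25218) = 3/2 + 12609/2 = 6306)
r = √20522 ≈ 143.25
f = -423 (f = -445 - 1*(-22) = -445 + 22 = -423)
m = -141/2102 + √20522 (m = -423/6306 + √20522 = -423*1/6306 + √20522 = -141/2102 + √20522 ≈ 143.19)
-m = -(-141/2102 + √20522) = 141/2102 - √20522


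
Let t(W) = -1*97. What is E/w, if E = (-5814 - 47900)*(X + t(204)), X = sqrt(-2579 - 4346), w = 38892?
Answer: 2605129/19446 - 134285*I*sqrt(277)/19446 ≈ 133.97 - 114.93*I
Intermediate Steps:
t(W) = -97
X = 5*I*sqrt(277) (X = sqrt(-6925) = 5*I*sqrt(277) ≈ 83.217*I)
E = 5210258 - 268570*I*sqrt(277) (E = (-5814 - 47900)*(5*I*sqrt(277) - 97) = -53714*(-97 + 5*I*sqrt(277)) = 5210258 - 268570*I*sqrt(277) ≈ 5.2103e+6 - 4.4699e+6*I)
E/w = (5210258 - 268570*I*sqrt(277))/38892 = (5210258 - 268570*I*sqrt(277))*(1/38892) = 2605129/19446 - 134285*I*sqrt(277)/19446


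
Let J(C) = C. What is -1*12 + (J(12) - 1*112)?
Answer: -112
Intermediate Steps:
-1*12 + (J(12) - 1*112) = -1*12 + (12 - 1*112) = -12 + (12 - 112) = -12 - 100 = -112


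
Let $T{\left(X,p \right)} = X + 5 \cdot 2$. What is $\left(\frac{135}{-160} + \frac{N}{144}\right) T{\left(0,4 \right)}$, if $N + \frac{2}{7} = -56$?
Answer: $- \frac{12445}{1008} \approx -12.346$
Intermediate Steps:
$N = - \frac{394}{7}$ ($N = - \frac{2}{7} - 56 = - \frac{394}{7} \approx -56.286$)
$T{\left(X,p \right)} = 10 + X$ ($T{\left(X,p \right)} = X + 10 = 10 + X$)
$\left(\frac{135}{-160} + \frac{N}{144}\right) T{\left(0,4 \right)} = \left(\frac{135}{-160} - \frac{394}{7 \cdot 144}\right) \left(10 + 0\right) = \left(135 \left(- \frac{1}{160}\right) - \frac{197}{504}\right) 10 = \left(- \frac{27}{32} - \frac{197}{504}\right) 10 = \left(- \frac{2489}{2016}\right) 10 = - \frac{12445}{1008}$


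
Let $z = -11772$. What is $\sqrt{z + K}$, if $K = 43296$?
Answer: $2 \sqrt{7881} \approx 177.55$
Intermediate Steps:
$\sqrt{z + K} = \sqrt{-11772 + 43296} = \sqrt{31524} = 2 \sqrt{7881}$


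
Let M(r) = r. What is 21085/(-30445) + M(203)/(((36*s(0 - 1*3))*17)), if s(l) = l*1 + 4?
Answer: -1344737/3726468 ≈ -0.36086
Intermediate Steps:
s(l) = 4 + l (s(l) = l + 4 = 4 + l)
21085/(-30445) + M(203)/(((36*s(0 - 1*3))*17)) = 21085/(-30445) + 203/(((36*(4 + (0 - 1*3)))*17)) = 21085*(-1/30445) + 203/(((36*(4 + (0 - 3)))*17)) = -4217/6089 + 203/(((36*(4 - 3))*17)) = -4217/6089 + 203/(((36*1)*17)) = -4217/6089 + 203/((36*17)) = -4217/6089 + 203/612 = -1344737/3726468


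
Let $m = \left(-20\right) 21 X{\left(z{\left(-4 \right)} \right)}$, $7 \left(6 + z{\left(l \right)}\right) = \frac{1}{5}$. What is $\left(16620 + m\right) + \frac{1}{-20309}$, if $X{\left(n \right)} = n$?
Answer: $\frac{388470551}{20309} \approx 19128.0$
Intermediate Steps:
$z{\left(l \right)} = - \frac{209}{35}$ ($z{\left(l \right)} = -6 + \frac{1}{7 \cdot 5} = -6 + \frac{1}{7} \cdot \frac{1}{5} = -6 + \frac{1}{35} = - \frac{209}{35}$)
$m = 2508$ ($m = \left(-20\right) 21 \left(- \frac{209}{35}\right) = \left(-420\right) \left(- \frac{209}{35}\right) = 2508$)
$\left(16620 + m\right) + \frac{1}{-20309} = \left(16620 + 2508\right) + \frac{1}{-20309} = 19128 - \frac{1}{20309} = \frac{388470551}{20309}$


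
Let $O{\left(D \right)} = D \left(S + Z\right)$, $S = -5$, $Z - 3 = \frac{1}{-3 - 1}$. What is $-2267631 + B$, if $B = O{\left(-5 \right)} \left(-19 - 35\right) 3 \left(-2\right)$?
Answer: $-2263986$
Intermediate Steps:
$Z = \frac{11}{4}$ ($Z = 3 + \frac{1}{-3 - 1} = 3 + \frac{1}{-4} = 3 - \frac{1}{4} = \frac{11}{4} \approx 2.75$)
$O{\left(D \right)} = - \frac{9 D}{4}$ ($O{\left(D \right)} = D \left(-5 + \frac{11}{4}\right) = D \left(- \frac{9}{4}\right) = - \frac{9 D}{4}$)
$B = 3645$ ($B = \left(- \frac{9}{4}\right) \left(-5\right) \left(-19 - 35\right) 3 \left(-2\right) = \frac{45 \left(-19 - 35\right)}{4} \left(-6\right) = \frac{45}{4} \left(-54\right) \left(-6\right) = \left(- \frac{1215}{2}\right) \left(-6\right) = 3645$)
$-2267631 + B = -2267631 + 3645 = -2263986$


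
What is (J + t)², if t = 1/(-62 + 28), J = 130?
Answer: 19527561/1156 ≈ 16892.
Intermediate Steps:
t = -1/34 (t = 1/(-34) = -1/34 ≈ -0.029412)
(J + t)² = (130 - 1/34)² = (4419/34)² = 19527561/1156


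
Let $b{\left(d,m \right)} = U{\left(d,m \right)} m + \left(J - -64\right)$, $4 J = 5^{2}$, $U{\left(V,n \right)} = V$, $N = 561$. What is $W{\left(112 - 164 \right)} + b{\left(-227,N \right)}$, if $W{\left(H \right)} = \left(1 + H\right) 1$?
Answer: $- \frac{509311}{4} \approx -1.2733 \cdot 10^{5}$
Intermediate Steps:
$J = \frac{25}{4}$ ($J = \frac{5^{2}}{4} = \frac{1}{4} \cdot 25 = \frac{25}{4} \approx 6.25$)
$b{\left(d,m \right)} = \frac{281}{4} + d m$ ($b{\left(d,m \right)} = d m + \left(\frac{25}{4} - -64\right) = d m + \left(\frac{25}{4} + 64\right) = d m + \frac{281}{4} = \frac{281}{4} + d m$)
$W{\left(H \right)} = 1 + H$
$W{\left(112 - 164 \right)} + b{\left(-227,N \right)} = \left(1 + \left(112 - 164\right)\right) + \left(\frac{281}{4} - 127347\right) = \left(1 - 52\right) + \left(\frac{281}{4} - 127347\right) = -51 - \frac{509107}{4} = - \frac{509311}{4}$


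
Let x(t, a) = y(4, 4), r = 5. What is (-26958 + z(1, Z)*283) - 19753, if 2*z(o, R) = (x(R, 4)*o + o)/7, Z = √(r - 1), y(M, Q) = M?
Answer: -652539/14 ≈ -46610.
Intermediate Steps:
x(t, a) = 4
Z = 2 (Z = √(5 - 1) = √4 = 2)
z(o, R) = 5*o/14 (z(o, R) = ((4*o + o)/7)/2 = ((5*o)*(⅐))/2 = (5*o/7)/2 = 5*o/14)
(-26958 + z(1, Z)*283) - 19753 = (-26958 + ((5/14)*1)*283) - 19753 = (-26958 + (5/14)*283) - 19753 = (-26958 + 1415/14) - 19753 = -375997/14 - 19753 = -652539/14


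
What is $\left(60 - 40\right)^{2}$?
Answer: $400$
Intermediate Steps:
$\left(60 - 40\right)^{2} = 20^{2} = 400$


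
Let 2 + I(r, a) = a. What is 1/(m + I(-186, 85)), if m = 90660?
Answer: 1/90743 ≈ 1.1020e-5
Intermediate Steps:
I(r, a) = -2 + a
1/(m + I(-186, 85)) = 1/(90660 + (-2 + 85)) = 1/(90660 + 83) = 1/90743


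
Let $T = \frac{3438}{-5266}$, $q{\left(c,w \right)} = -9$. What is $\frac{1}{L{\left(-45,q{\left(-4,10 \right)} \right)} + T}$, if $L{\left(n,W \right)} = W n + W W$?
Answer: $\frac{2633}{1277919} \approx 0.0020604$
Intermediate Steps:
$L{\left(n,W \right)} = W^{2} + W n$ ($L{\left(n,W \right)} = W n + W^{2} = W^{2} + W n$)
$T = - \frac{1719}{2633}$ ($T = 3438 \left(- \frac{1}{5266}\right) = - \frac{1719}{2633} \approx -0.65287$)
$\frac{1}{L{\left(-45,q{\left(-4,10 \right)} \right)} + T} = \frac{1}{- 9 \left(-9 - 45\right) - \frac{1719}{2633}} = \frac{1}{\left(-9\right) \left(-54\right) - \frac{1719}{2633}} = \frac{1}{486 - \frac{1719}{2633}} = \frac{1}{\frac{1277919}{2633}} = \frac{2633}{1277919}$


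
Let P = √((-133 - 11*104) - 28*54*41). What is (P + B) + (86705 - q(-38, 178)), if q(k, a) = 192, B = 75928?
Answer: 162441 + I*√63269 ≈ 1.6244e+5 + 251.53*I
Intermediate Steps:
P = I*√63269 (P = √((-133 - 1144) - 1512*41) = √(-1277 - 61992) = √(-63269) = I*√63269 ≈ 251.53*I)
(P + B) + (86705 - q(-38, 178)) = (I*√63269 + 75928) + (86705 - 1*192) = (75928 + I*√63269) + (86705 - 192) = (75928 + I*√63269) + 86513 = 162441 + I*√63269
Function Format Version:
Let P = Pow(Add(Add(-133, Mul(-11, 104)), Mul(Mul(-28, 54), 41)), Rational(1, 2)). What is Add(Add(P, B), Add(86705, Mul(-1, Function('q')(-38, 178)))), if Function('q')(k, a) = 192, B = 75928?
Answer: Add(162441, Mul(I, Pow(63269, Rational(1, 2)))) ≈ Add(1.6244e+5, Mul(251.53, I))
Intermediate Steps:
P = Mul(I, Pow(63269, Rational(1, 2))) (P = Pow(Add(Add(-133, -1144), Mul(-1512, 41)), Rational(1, 2)) = Pow(Add(-1277, -61992), Rational(1, 2)) = Pow(-63269, Rational(1, 2)) = Mul(I, Pow(63269, Rational(1, 2))) ≈ Mul(251.53, I))
Add(Add(P, B), Add(86705, Mul(-1, Function('q')(-38, 178)))) = Add(Add(Mul(I, Pow(63269, Rational(1, 2))), 75928), Add(86705, Mul(-1, 192))) = Add(Add(75928, Mul(I, Pow(63269, Rational(1, 2)))), Add(86705, -192)) = Add(Add(75928, Mul(I, Pow(63269, Rational(1, 2)))), 86513) = Add(162441, Mul(I, Pow(63269, Rational(1, 2))))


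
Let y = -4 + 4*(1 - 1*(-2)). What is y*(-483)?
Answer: -3864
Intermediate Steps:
y = 8 (y = -4 + 4*(1 + 2) = -4 + 4*3 = -4 + 12 = 8)
y*(-483) = 8*(-483) = -3864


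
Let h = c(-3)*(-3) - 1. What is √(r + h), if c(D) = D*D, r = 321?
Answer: √293 ≈ 17.117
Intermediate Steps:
c(D) = D²
h = -28 (h = (-3)²*(-3) - 1 = 9*(-3) - 1 = -27 - 1 = -28)
√(r + h) = √(321 - 28) = √293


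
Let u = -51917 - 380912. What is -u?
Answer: 432829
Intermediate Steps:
u = -432829
-u = -1*(-432829) = 432829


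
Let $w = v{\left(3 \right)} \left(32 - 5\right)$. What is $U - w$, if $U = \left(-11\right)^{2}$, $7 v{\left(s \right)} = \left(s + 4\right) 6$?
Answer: $-41$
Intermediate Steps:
$v{\left(s \right)} = \frac{24}{7} + \frac{6 s}{7}$ ($v{\left(s \right)} = \frac{\left(s + 4\right) 6}{7} = \frac{\left(4 + s\right) 6}{7} = \frac{24 + 6 s}{7} = \frac{24}{7} + \frac{6 s}{7}$)
$w = 162$ ($w = \left(\frac{24}{7} + \frac{6}{7} \cdot 3\right) \left(32 - 5\right) = \left(\frac{24}{7} + \frac{18}{7}\right) 27 = 6 \cdot 27 = 162$)
$U = 121$
$U - w = 121 - 162 = -41$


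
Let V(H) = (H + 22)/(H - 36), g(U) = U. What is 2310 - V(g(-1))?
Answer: 85491/37 ≈ 2310.6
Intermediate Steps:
V(H) = (22 + H)/(-36 + H)
2310 - V(g(-1)) = 2310 - (22 - 1)/(-36 - 1) = 2310 - 21/(-37) = 2310 - (-1)*21/37 = 2310 - 1*(-21/37) = 2310 + 21/37 = 85491/37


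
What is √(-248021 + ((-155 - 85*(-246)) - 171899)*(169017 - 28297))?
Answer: I*√21269231701 ≈ 1.4584e+5*I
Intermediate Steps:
√(-248021 + ((-155 - 85*(-246)) - 171899)*(169017 - 28297)) = √(-248021 + ((-155 + 20910) - 171899)*140720) = √(-248021 + (20755 - 171899)*140720) = √(-248021 - 151144*140720) = √(-248021 - 21268983680) = √(-21269231701) = I*√21269231701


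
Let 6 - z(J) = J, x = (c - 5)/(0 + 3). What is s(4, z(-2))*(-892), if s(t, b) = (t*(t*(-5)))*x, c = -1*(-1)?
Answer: -285440/3 ≈ -95147.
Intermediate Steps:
c = 1
x = -4/3 (x = (1 - 5)/(0 + 3) = -4/3 ≈ -1.3333)
z(J) = 6 - J
s(t, b) = 20*t²/3 (s(t, b) = (t*(t*(-5)))*(-4/3) = (t*(-5*t))*(-4/3) = -5*t²*(-4/3) = 20*t²/3)
s(4, z(-2))*(-892) = ((20/3)*4²)*(-892) = ((20/3)*16)*(-892) = (320/3)*(-892) = -285440/3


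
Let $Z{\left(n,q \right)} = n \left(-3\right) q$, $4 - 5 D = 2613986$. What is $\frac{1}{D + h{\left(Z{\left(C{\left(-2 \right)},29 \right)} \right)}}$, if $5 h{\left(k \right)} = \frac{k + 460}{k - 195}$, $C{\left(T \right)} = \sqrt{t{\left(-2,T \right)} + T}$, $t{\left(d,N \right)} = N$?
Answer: $- \frac{446344110015}{233347171543800068} - \frac{284925 i}{233347171543800068} \approx -1.9128 \cdot 10^{-6} - 1.221 \cdot 10^{-12} i$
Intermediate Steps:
$D = - \frac{2613982}{5}$ ($D = \frac{4}{5} - \frac{2613986}{5} = - \frac{2613982}{5} \approx -5.228 \cdot 10^{5}$)
$C{\left(T \right)} = \sqrt{2} \sqrt{T}$ ($C{\left(T \right)} = \sqrt{T + T} = \sqrt{2 T} = \sqrt{2} \sqrt{T}$)
$Z{\left(n,q \right)} = - 3 n q$
$h{\left(k \right)} = \frac{460 + k}{5 \left(-195 + k\right)}$ ($h{\left(k \right)} = \frac{\left(k + 460\right) \frac{1}{k - 195}}{5} = \frac{\left(460 + k\right) \frac{1}{-195 + k}}{5} = \frac{\frac{1}{-195 + k} \left(460 + k\right)}{5} = \frac{460 + k}{5 \left(-195 + k\right)}$)
$\frac{1}{D + h{\left(Z{\left(C{\left(-2 \right)},29 \right)} \right)}} = \frac{1}{- \frac{2613982}{5} + \frac{460 - 3 \sqrt{2} \sqrt{-2} \cdot 29}{5 \left(-195 - 3 \sqrt{2} \sqrt{-2} \cdot 29\right)}} = \frac{1}{- \frac{2613982}{5} + \frac{460 - 3 \sqrt{2} i \sqrt{2} \cdot 29}{5 \left(-195 - 3 \sqrt{2} i \sqrt{2} \cdot 29\right)}} = \frac{1}{- \frac{2613982}{5} + \frac{460 - 3 \cdot 2 i 29}{5 \left(-195 - 3 \cdot 2 i 29\right)}} = \frac{1}{- \frac{2613982}{5} + \frac{460 - 174 i}{5 \left(-195 - 174 i\right)}} = \frac{1}{- \frac{2613982}{5} + \frac{\frac{-195 + 174 i}{68301} \left(460 - 174 i\right)}{5}} = \frac{1}{- \frac{2613982}{5} + \frac{\left(-195 + 174 i\right) \left(460 - 174 i\right)}{341505}}$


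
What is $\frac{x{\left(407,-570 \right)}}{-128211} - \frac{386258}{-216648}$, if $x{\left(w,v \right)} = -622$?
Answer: $\frac{8276213249}{4629442788} \approx 1.7877$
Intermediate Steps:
$\frac{x{\left(407,-570 \right)}}{-128211} - \frac{386258}{-216648} = - \frac{622}{-128211} - \frac{386258}{-216648} = \left(-622\right) \left(- \frac{1}{128211}\right) - - \frac{193129}{108324} = \frac{622}{128211} + \frac{193129}{108324} = \frac{8276213249}{4629442788}$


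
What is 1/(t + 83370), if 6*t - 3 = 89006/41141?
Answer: 246846/20579763449 ≈ 1.1995e-5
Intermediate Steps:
t = 212429/246846 (t = ½ + (89006/41141)/6 = ½ + (89006*(1/41141))/6 = ½ + (⅙)*(89006/41141) = ½ + 44503/123423 = 212429/246846 ≈ 0.86057)
1/(t + 83370) = 1/(212429/246846 + 83370) = 1/(20579763449/246846) = 246846/20579763449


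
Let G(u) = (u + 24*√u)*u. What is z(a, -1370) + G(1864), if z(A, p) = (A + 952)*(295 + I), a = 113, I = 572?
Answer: 4397851 + 89472*√466 ≈ 6.3293e+6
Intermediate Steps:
z(A, p) = 825384 + 867*A (z(A, p) = (A + 952)*(295 + 572) = (952 + A)*867 = 825384 + 867*A)
G(u) = u*(u + 24*√u)
z(a, -1370) + G(1864) = (825384 + 867*113) + (1864² + 24*1864^(3/2)) = (825384 + 97971) + (3474496 + 24*(3728*√466)) = 923355 + (3474496 + 89472*√466) = 4397851 + 89472*√466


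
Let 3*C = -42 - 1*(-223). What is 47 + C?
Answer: 322/3 ≈ 107.33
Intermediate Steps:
C = 181/3 (C = (-42 - 1*(-223))/3 = (-42 + 223)/3 = (⅓)*181 = 181/3 ≈ 60.333)
47 + C = 47 + 181/3 = 322/3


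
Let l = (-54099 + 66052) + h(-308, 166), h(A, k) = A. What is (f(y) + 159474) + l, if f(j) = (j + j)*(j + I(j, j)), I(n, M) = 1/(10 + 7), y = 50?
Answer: 2994123/17 ≈ 1.7613e+5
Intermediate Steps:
I(n, M) = 1/17
f(j) = 2*j*(1/17 + j) (f(j) = (j + j)*(j + 1/17) = (2*j)*(1/17 + j) = 2*j*(1/17 + j))
l = 11645 (l = (-54099 + 66052) - 308 = 11953 - 308 = 11645)
(f(y) + 159474) + l = ((2/17)*50*(1 + 17*50) + 159474) + 11645 = ((2/17)*50*(1 + 850) + 159474) + 11645 = ((2/17)*50*851 + 159474) + 11645 = (85100/17 + 159474) + 11645 = 2796158/17 + 11645 = 2994123/17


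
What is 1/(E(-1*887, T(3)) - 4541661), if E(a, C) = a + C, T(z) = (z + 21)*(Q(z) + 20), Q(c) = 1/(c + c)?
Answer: -1/4542064 ≈ -2.2016e-7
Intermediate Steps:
Q(c) = 1/(2*c)
T(z) = (20 + 1/(2*z))*(21 + z) (T(z) = (z + 21)*(1/(2*z) + 20) = (21 + z)*(20 + 1/(2*z)) = (20 + 1/(2*z))*(21 + z))
E(a, C) = C + a
1/(E(-1*887, T(3)) - 4541661) = 1/(((½)*(21 + 3*(841 + 40*3))/3 - 1*887) - 4541661) = 1/(((½)*(⅓)*(21 + 3*(841 + 120)) - 887) - 4541661) = 1/(((½)*(⅓)*(21 + 3*961) - 887) - 4541661) = 1/(((½)*(⅓)*(21 + 2883) - 887) - 4541661) = 1/(((½)*(⅓)*2904 - 887) - 4541661) = 1/((484 - 887) - 4541661) = 1/(-403 - 4541661) = 1/(-4542064) = -1/4542064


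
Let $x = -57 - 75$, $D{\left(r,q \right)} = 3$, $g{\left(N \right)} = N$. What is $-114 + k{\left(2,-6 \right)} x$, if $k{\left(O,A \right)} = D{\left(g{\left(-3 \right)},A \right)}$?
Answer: $-510$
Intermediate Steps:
$k{\left(O,A \right)} = 3$
$x = -132$ ($x = -57 - 75 = -132$)
$-114 + k{\left(2,-6 \right)} x = -114 + 3 \left(-132\right) = -114 - 396 = -510$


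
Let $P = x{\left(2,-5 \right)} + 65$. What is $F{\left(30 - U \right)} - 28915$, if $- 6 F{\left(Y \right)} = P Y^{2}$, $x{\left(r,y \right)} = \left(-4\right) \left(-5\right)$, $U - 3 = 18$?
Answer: $- \frac{60125}{2} \approx -30063.0$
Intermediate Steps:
$U = 21$ ($U = 3 + 18 = 21$)
$x{\left(r,y \right)} = 20$
$P = 85$ ($P = 20 + 65 = 85$)
$F{\left(Y \right)} = - \frac{85 Y^{2}}{6}$
$F{\left(30 - U \right)} - 28915 = - \frac{85 \left(30 - 21\right)^{2}}{6} - 28915 = - \frac{85 \cdot 9^{2}}{6} - 28915 = \left(- \frac{85}{6}\right) 81 - 28915 = - \frac{2295}{2} - 28915 = - \frac{60125}{2}$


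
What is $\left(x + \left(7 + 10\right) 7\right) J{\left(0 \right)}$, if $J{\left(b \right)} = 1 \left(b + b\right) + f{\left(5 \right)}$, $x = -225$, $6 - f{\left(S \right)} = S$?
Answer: $-106$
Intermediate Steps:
$f{\left(S \right)} = 6 - S$
$J{\left(b \right)} = 1 + 2 b$ ($J{\left(b \right)} = 1 \left(b + b\right) + \left(6 - 5\right) = 1 \cdot 2 b + \left(6 - 5\right) = 2 b + 1 = 1 + 2 b$)
$\left(x + \left(7 + 10\right) 7\right) J{\left(0 \right)} = \left(-225 + \left(7 + 10\right) 7\right) \left(1 + 2 \cdot 0\right) = \left(-225 + 17 \cdot 7\right) \left(1 + 0\right) = \left(-225 + 119\right) 1 = \left(-106\right) 1 = -106$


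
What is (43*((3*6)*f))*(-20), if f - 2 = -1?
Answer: -15480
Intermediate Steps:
f = 1 (f = 2 - 1 = 1)
(43*((3*6)*f))*(-20) = (43*((3*6)*1))*(-20) = (43*(18*1))*(-20) = (43*18)*(-20) = 774*(-20) = -15480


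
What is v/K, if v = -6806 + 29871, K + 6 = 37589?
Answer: 3295/5369 ≈ 0.61371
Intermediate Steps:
K = 37583 (K = -6 + 37589 = 37583)
v = 23065
v/K = 23065/37583 = 23065*(1/37583) = 3295/5369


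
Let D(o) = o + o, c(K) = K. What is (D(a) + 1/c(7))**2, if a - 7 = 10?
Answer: 57121/49 ≈ 1165.7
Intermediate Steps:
a = 17 (a = 7 + 10 = 17)
D(o) = 2*o
(D(a) + 1/c(7))**2 = (2*17 + 1/7)**2 = (34 + 1/7)**2 = (239/7)**2 = 57121/49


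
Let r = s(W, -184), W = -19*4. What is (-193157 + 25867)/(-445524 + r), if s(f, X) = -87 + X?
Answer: 33458/89159 ≈ 0.37526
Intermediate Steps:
W = -76
r = -271 (r = -87 - 184 = -271)
(-193157 + 25867)/(-445524 + r) = (-193157 + 25867)/(-445524 - 271) = -167290/(-445795) = -167290*(-1/445795) = 33458/89159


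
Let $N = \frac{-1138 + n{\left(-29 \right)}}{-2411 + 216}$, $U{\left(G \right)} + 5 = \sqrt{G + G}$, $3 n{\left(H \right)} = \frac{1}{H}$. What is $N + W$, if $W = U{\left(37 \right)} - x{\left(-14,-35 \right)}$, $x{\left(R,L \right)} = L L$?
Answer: $- \frac{234787943}{190965} + \sqrt{74} \approx -1220.9$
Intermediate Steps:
$n{\left(H \right)} = \frac{1}{3 H}$
$x{\left(R,L \right)} = L^{2}$
$U{\left(G \right)} = -5 + \sqrt{2} \sqrt{G}$ ($U{\left(G \right)} = -5 + \sqrt{G + G} = -5 + \sqrt{2 G} = -5 + \sqrt{2} \sqrt{G}$)
$N = \frac{99007}{190965}$ ($N = \frac{-1138 + \frac{1}{3 \left(-29\right)}}{-2411 + 216} = \frac{-1138 + \frac{1}{3} \left(- \frac{1}{29}\right)}{-2195} = \left(-1138 - \frac{1}{87}\right) \left(- \frac{1}{2195}\right) = \left(- \frac{99007}{87}\right) \left(- \frac{1}{2195}\right) = \frac{99007}{190965} \approx 0.51846$)
$W = -1230 + \sqrt{74}$ ($W = \left(-5 + \sqrt{2} \sqrt{37}\right) - \left(-35\right)^{2} = \left(-5 + \sqrt{74}\right) - 1225 = -1230 + \sqrt{74} \approx -1221.4$)
$N + W = \frac{99007}{190965} - \left(1230 - \sqrt{74}\right) = - \frac{234787943}{190965} + \sqrt{74}$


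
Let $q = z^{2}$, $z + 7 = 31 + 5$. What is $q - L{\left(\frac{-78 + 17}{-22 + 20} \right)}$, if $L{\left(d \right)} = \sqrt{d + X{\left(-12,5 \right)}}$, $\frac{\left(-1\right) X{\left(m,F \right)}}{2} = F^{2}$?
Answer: $841 - \frac{i \sqrt{78}}{2} \approx 841.0 - 4.4159 i$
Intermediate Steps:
$z = 29$ ($z = -7 + \left(31 + 5\right) = -7 + 36 = 29$)
$X{\left(m,F \right)} = - 2 F^{2}$
$L{\left(d \right)} = \sqrt{-50 + d}$ ($L{\left(d \right)} = \sqrt{d - 2 \cdot 5^{2}} = \sqrt{d - 50} = \sqrt{-50 + d}$)
$q = 841$ ($q = 29^{2} = 841$)
$q - L{\left(\frac{-78 + 17}{-22 + 20} \right)} = 841 - \sqrt{-50 + \frac{-78 + 17}{-22 + 20}} = 841 - \sqrt{-50 - \frac{61}{-2}} = 841 - \sqrt{-50 - - \frac{61}{2}} = 841 - \sqrt{-50 + \frac{61}{2}} = 841 - \sqrt{- \frac{39}{2}} = 841 - \frac{i \sqrt{78}}{2}$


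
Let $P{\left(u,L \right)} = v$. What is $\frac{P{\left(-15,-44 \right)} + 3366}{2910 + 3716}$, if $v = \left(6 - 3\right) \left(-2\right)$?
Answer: $\frac{1680}{3313} \approx 0.50709$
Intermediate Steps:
$v = -6$ ($v = 3 \left(-2\right) = -6$)
$P{\left(u,L \right)} = -6$
$\frac{P{\left(-15,-44 \right)} + 3366}{2910 + 3716} = \frac{-6 + 3366}{2910 + 3716} = \frac{3360}{6626} = 3360 \cdot \frac{1}{6626} = \frac{1680}{3313}$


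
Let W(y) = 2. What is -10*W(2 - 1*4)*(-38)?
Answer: 760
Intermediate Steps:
-10*W(2 - 1*4)*(-38) = -10*2*(-38) = -20*(-38) = 760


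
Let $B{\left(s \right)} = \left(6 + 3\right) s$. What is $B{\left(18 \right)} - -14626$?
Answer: $14788$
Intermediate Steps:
$B{\left(s \right)} = 9 s$
$B{\left(18 \right)} - -14626 = 9 \cdot 18 - -14626 = 162 + 14626 = 14788$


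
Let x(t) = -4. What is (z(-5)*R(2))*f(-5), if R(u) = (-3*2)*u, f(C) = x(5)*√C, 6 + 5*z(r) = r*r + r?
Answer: 672*I*√5/5 ≈ 300.53*I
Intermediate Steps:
z(r) = -6/5 + r/5 + r²/5 (z(r) = -6/5 + (r*r + r)/5 = -6/5 + (r² + r)/5 = -6/5 + (r + r²)/5 = -6/5 + (r/5 + r²/5) = -6/5 + r/5 + r²/5)
f(C) = -4*√C
R(u) = -6*u
(z(-5)*R(2))*f(-5) = ((-6/5 + (⅕)*(-5) + (⅕)*(-5)²)*(-6*2))*(-4*I*√5) = ((-6/5 - 1 + (⅕)*25)*(-12))*(-4*I*√5) = ((-6/5 - 1 + 5)*(-12))*(-4*I*√5) = ((14/5)*(-12))*(-4*I*√5) = -(-672)*I*√5/5 = 672*I*√5/5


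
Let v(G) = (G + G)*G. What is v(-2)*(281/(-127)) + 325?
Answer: 39027/127 ≈ 307.30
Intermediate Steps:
v(G) = 2*G**2 (v(G) = (2*G)*G = 2*G**2)
v(-2)*(281/(-127)) + 325 = (2*(-2)**2)*(281/(-127)) + 325 = (2*4)*(281*(-1/127)) + 325 = 8*(-281/127) + 325 = -2248/127 + 325 = 39027/127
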